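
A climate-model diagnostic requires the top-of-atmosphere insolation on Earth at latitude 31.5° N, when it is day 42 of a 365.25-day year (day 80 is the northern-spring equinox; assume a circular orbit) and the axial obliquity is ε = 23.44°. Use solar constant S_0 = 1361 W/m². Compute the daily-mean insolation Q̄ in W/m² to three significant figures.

Solar longitude: L_s = 360° × (42 − 80)/365.25 = -37.454°, i.e. -37.454° + 360° = 322.546°.
sin δ = sin 23.44° × sin 322.546° = -0.24190, so δ = -13.999°.
cos h₀ = −tan(+31.5°) tan(-13.999°) = 0.1528, h₀ = 1.4174 rad.
Bracket: h₀ sin ϕ sin δ + cos ϕ cos δ sin h₀ = 1.4174×0.52250×-0.24190 + 0.85264×0.97030×0.98826 = -0.179149 + 0.817604 = 0.638455.
Q̄ = (S_0/π) × [bracket] = (1361/π) × 0.638455 = 276.6 W/m².

Q̄ ≈ 277 W/m²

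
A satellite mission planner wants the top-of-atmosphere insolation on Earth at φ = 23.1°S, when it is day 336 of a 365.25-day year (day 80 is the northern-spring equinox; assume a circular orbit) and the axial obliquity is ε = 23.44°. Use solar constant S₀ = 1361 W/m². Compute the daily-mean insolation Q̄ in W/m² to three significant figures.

Q̄ ≈ 476 W/m²

Solar longitude: λ_s = 360° × (336 − 80)/365.25 = 252.320°.
sin δ = sin 23.44° × sin 252.320° = -0.37900, so δ = -22.272°.
cos H₀ = −tan(-23.1°) tan(-22.272°) = -0.1747, H₀ = 1.7464 rad.
Bracket: H₀ sin φ sin δ + cos φ cos δ sin H₀ = 1.7464×-0.39234×-0.37900 + 0.91982×0.92540×0.98462 = 0.259684 + 0.838110 = 1.097794.
Q̄ = (S₀/π) × [bracket] = (1361/π) × 1.097794 = 475.6 W/m².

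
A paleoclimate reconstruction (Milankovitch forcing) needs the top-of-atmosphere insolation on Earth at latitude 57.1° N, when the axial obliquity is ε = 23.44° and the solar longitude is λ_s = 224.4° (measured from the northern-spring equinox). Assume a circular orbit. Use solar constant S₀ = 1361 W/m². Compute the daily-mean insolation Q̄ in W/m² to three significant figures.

Solar declination: sin δ = sin ε · sin λ_s = sin 23.44° × sin 224.4° = -0.27832, so δ = -16.160°.
cos H₀ = −tan(+57.1°) tan(-16.160°) = 0.4479, H₀ = 1.1064 rad.
Bracket: H₀ sin φ sin δ + cos φ cos δ sin H₀ = 1.1064×0.83962×-0.27832 + 0.54317×0.96049×0.89408 = -0.258547 + 0.466450 = 0.207903.
Q̄ = (S₀/π) × [bracket] = (1361/π) × 0.207903 = 90.07 W/m².

Q̄ ≈ 90.1 W/m²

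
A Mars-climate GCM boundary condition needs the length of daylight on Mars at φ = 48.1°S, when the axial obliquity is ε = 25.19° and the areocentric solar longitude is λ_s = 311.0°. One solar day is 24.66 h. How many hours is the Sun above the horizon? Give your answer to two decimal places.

15.37 h

sin δ = sin 25.19° × sin 311.0° = -0.32122, so δ = -18.737°.
cos H₀ = −tan φ · tan δ = −tan(-48.1°) × tan(-18.737°) = -0.3780, so H₀ = 1.9585 rad = 112.21°.
Daylight = 2H₀/(2π) × 24.66 h = (1.9585/π) × 24.66 = 15.37 h.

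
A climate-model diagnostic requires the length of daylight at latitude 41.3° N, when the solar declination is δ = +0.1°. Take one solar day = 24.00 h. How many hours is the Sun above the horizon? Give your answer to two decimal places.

cos h₀ = −tan ϕ · tan δ = −tan(+41.3°) × tan(+0.100°) = -0.0015, so h₀ = 1.5723 rad = 90.09°.
Daylight = 2h₀/(2π) × 24.00 h = (1.5723/π) × 24.00 = 12.01 h.

12.01 h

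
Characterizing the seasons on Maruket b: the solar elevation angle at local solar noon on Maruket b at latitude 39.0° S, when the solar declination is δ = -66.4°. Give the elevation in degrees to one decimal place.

At local noon the hour angle is zero, so the zenith angle equals |ϕ − δ| = |-39.0° − (-66.400°)| = 27.400°.
Elevation = 90° − 27.400° = 62.6°.

62.6°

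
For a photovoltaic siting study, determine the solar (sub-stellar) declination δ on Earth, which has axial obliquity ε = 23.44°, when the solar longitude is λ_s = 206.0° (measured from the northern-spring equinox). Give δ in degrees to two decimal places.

sin δ = sin ε · sin λ_s = sin 23.44° × sin 206.0° = -0.174379.
δ = arcsin(-0.174379) = -10.04°.

δ = -10.04°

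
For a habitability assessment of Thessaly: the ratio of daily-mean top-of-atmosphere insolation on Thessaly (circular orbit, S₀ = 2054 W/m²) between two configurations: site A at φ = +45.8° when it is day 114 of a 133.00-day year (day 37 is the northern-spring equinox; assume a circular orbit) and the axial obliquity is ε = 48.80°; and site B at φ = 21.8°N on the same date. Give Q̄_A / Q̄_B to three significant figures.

Q̄_A / Q̄_B ≈ 0.447

— Configuration A (φ=+45.8°):
Solar longitude: λ_s = 360° × (114 − 37)/133.00 = 208.421°.
sin δ = sin 48.80° × sin 208.421° = -0.35811, so δ = -20.984°.
cos H₀ = −tan(+45.8°) tan(-20.984°) = 0.3944, H₀ = 1.1654 rad.
Bracket: H₀ sin φ sin δ + cos φ cos δ sin H₀ = 1.1654×0.71691×-0.35811 + 0.69717×0.93368×0.91893 = -0.299196 + 0.598162 = 0.298966.
Q̄ = (S₀/π) × [bracket] = (2054/π) × 0.298966 = 195.47 W/m².
— Configuration B (φ=+21.8°):
cos H₀ = −tan(+21.8°) tan(-20.984°) = 0.1534, H₀ = 1.4168 rad.
Bracket: H₀ sin φ sin δ + cos φ cos δ sin H₀ = 1.4168×0.37137×-0.35811 + 0.92849×0.93368×0.98816 = -0.188422 + 0.856648 = 0.668226.
Q̄ = (S₀/π) × [bracket] = (2054/π) × 0.668226 = 436.89 W/m².
Ratio Q̄_A / Q̄_B = 195.47 / 436.89 = 0.4474.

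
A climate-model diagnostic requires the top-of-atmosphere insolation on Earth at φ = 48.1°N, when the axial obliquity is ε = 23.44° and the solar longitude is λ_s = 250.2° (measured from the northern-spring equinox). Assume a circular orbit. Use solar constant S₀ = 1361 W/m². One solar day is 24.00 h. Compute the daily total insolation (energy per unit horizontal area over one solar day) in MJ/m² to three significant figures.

9.19 MJ/m²

Solar declination: sin δ = sin ε · sin λ_s = sin 23.44° × sin 250.2° = -0.37427, so δ = -21.979°.
cos H₀ = −tan(+48.1°) tan(-21.979°) = 0.4498, H₀ = 1.1042 rad.
Bracket: H₀ sin φ sin δ + cos φ cos δ sin H₀ = 1.1042×0.74431×-0.37427 + 0.66783×0.92732×0.89312 = -0.307600 + 0.553102 = 0.245502.
Q̄ = (S₀/π) × [bracket] = (1361/π) × 0.245502 = 106.36 W/m².
Daily total = Q̄ × 24.00 h × 3600 s/h = 106.36 × 24.00 × 3600 / 10⁶ = 9.190 MJ/m².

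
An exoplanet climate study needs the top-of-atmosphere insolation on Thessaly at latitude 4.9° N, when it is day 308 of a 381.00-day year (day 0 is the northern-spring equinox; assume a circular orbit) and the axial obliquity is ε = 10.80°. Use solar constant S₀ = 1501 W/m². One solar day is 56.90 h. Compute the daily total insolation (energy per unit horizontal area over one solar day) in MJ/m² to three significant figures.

93.7 MJ/m²

Solar longitude: λ_s = 360° × (308 − 0)/381.00 = 291.024°.
sin δ = sin 10.80° × sin 291.024° = -0.17491, so δ = -10.073°.
cos H₀ = −tan(+4.9°) tan(-10.073°) = 0.0152, H₀ = 1.5556 rad.
Bracket: H₀ sin φ sin δ + cos φ cos δ sin H₀ = 1.5556×0.08542×-0.17491 + 0.99635×0.98458×0.99988 = -0.023242 + 0.980869 = 0.957627.
Q̄ = (S₀/π) × [bracket] = (1501/π) × 0.957627 = 457.54 W/m².
Daily total = Q̄ × 56.90 h × 3600 s/h = 457.54 × 56.90 × 3600 / 10⁶ = 93.72 MJ/m².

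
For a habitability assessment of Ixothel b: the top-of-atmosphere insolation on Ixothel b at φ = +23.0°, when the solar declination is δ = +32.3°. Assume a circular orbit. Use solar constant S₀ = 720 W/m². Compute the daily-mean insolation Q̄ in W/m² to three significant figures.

Q̄ ≈ 260 W/m²

cos H₀ = −tan(+23.0°) tan(+32.300°) = -0.2683, H₀ = 1.8425 rad.
Bracket: H₀ sin φ sin δ + cos φ cos δ sin H₀ = 1.8425×0.39073×0.53435 + 0.92050×0.84526×0.96332 = 0.384689 + 0.749523 = 1.134212.
Q̄ = (S₀/π) × [bracket] = (720/π) × 1.134212 = 259.9 W/m².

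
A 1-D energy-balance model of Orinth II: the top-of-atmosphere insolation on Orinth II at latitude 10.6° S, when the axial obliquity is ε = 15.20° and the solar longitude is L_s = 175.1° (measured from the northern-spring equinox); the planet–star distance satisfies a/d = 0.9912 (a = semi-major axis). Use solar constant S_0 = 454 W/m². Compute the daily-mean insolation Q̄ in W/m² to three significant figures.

Solar declination: sin δ = sin ε · sin L_s = sin 15.20° × sin 175.1° = 0.02240, so δ = +1.283°.
cos h₀ = −tan(-10.6°) tan(+1.283°) = 0.0042, h₀ = 1.5666 rad.
Bracket: h₀ sin ϕ sin δ + cos ϕ cos δ sin h₀ = 1.5666×-0.18395×0.02240 + 0.98294×0.99975×0.99999 = -0.006455 + 0.982684 = 0.976229.
Inverse-square distance factor (a/d)² = 0.9912² = 0.982477.
Q̄ = (S_0/π) × 0.982477 × [bracket] = (454/π) × 0.982477 × 0.976229 = 138.6 W/m².

Q̄ ≈ 139 W/m²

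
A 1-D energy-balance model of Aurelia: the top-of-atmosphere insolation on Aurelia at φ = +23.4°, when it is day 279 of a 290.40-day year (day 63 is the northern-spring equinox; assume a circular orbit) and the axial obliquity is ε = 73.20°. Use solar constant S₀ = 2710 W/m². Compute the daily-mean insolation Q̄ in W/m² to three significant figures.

Solar longitude: λ_s = 360° × (279 − 63)/290.40 = 267.769°.
sin δ = sin 73.20° × sin 267.769° = -0.95659, so δ = -73.057°.
cos H₀ = −tan(+23.4°) tan(-73.057°) = 1.4204 ≥ 1 ⇒ polar night, H₀ = 0 and Q̄ = 0.

Q̄ ≈ 0.00 W/m²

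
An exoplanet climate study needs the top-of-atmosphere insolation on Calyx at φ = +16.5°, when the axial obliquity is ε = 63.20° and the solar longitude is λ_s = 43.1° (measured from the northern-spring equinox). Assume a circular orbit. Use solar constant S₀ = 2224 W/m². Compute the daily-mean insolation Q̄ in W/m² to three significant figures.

Q̄ ≈ 745 W/m²

Solar declination: sin δ = sin ε · sin λ_s = sin 63.20° × sin 43.1° = 0.60988, so δ = +37.581°.
cos H₀ = −tan(+16.5°) tan(+37.581°) = -0.2280, H₀ = 1.8008 rad.
Bracket: H₀ sin φ sin δ + cos φ cos δ sin H₀ = 1.8008×0.28402×0.60988 + 0.95882×0.79249×0.97367 = 0.311931 + 0.739848 = 1.051779.
Q̄ = (S₀/π) × [bracket] = (2224/π) × 1.051779 = 744.6 W/m².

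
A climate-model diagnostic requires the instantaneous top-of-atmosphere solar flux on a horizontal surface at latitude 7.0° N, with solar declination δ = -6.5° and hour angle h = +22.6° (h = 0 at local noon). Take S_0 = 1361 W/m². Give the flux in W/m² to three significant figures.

cos θ_z = sin ϕ sin δ + cos ϕ cos δ cos h = -0.013796 + 0.910438 = 0.896642.
Flux = S_0 · cos θ_z = 1361 × 0.896642 = 1220 W/m².

1.22e+03 W/m²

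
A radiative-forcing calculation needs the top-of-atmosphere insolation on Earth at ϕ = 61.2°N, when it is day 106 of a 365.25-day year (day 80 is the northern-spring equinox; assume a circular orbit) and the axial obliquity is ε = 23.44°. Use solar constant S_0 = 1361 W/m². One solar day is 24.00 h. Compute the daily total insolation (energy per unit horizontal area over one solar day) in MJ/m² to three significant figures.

Solar longitude: L_s = 360° × (106 − 80)/365.25 = 25.626°.
sin δ = sin 23.44° × sin 25.626° = 0.17204, so δ = +9.907°.
cos h₀ = −tan(+61.2°) tan(+9.907°) = -0.3177, h₀ = 1.8941 rad.
Bracket: h₀ sin ϕ sin δ + cos ϕ cos δ sin h₀ = 1.8941×0.87631×0.17204 + 0.48175×0.98509×0.94820 = 0.285555 + 0.449985 = 0.735540.
Q̄ = (S_0/π) × [bracket] = (1361/π) × 0.735540 = 318.65 W/m².
Daily total = Q̄ × 24.00 h × 3600 s/h = 318.65 × 24.00 × 3600 / 10⁶ = 27.53 MJ/m².

27.5 MJ/m²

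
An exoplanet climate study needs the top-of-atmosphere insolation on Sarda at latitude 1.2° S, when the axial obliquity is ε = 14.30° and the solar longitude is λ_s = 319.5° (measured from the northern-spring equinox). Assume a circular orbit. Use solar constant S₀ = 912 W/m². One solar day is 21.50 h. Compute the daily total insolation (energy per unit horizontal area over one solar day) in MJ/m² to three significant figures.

22.3 MJ/m²

Solar declination: sin δ = sin ε · sin λ_s = sin 14.30° × sin 319.5° = -0.16041, so δ = -9.231°.
cos H₀ = −tan(-1.2°) tan(-9.231°) = -0.0034, H₀ = 1.5742 rad.
Bracket: H₀ sin φ sin δ + cos φ cos δ sin H₀ = 1.5742×-0.02094×-0.16041 + 0.99978×0.98705×0.99999 = 0.005288 + 0.986823 = 0.992111.
Q̄ = (S₀/π) × [bracket] = (912/π) × 0.992111 = 288.01 W/m².
Daily total = Q̄ × 21.50 h × 3600 s/h = 288.01 × 21.50 × 3600 / 10⁶ = 22.29 MJ/m².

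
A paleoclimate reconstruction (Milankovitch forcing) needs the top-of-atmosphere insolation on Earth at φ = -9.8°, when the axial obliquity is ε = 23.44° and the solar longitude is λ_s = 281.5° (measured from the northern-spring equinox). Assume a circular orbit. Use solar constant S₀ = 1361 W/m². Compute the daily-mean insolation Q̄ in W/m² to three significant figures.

Solar declination: sin δ = sin ε · sin λ_s = sin 23.44° × sin 281.5° = -0.38980, so δ = -22.942°.
cos H₀ = −tan(-9.8°) tan(-22.942°) = -0.0731, H₀ = 1.6440 rad.
Bracket: H₀ sin φ sin δ + cos φ cos δ sin H₀ = 1.6440×-0.17021×-0.38980 + 0.98541×0.92090×0.99732 = 0.109076 + 0.905032 = 1.014108.
Q̄ = (S₀/π) × [bracket] = (1361/π) × 1.014108 = 439.3 W/m².

Q̄ ≈ 439 W/m²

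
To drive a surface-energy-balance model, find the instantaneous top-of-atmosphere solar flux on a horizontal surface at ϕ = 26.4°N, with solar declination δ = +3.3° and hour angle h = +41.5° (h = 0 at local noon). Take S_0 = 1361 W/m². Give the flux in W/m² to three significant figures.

cos θ_z = sin ϕ sin δ + cos ϕ cos δ cos h = 0.025595 + 0.669736 = 0.695331.
Flux = S_0 · cos θ_z = 1361 × 0.695331 = 946.3 W/m².

946 W/m²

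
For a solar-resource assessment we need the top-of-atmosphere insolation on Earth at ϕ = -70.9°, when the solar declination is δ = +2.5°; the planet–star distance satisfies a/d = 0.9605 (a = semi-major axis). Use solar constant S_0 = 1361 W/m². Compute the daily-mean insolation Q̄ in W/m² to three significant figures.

Q̄ ≈ 106 W/m²

cos h₀ = −tan(-70.9°) tan(+2.500°) = 0.1261, h₀ = 1.4444 rad.
Bracket: h₀ sin ϕ sin δ + cos ϕ cos δ sin h₀ = 1.4444×-0.94495×0.04362 + 0.32722×0.99905×0.99202 = -0.059536 + 0.324300 = 0.264764.
Inverse-square distance factor (a/d)² = 0.9605² = 0.922560.
Q̄ = (S_0/π) × 0.922560 × [bracket] = (1361/π) × 0.922560 × 0.264764 = 105.8 W/m².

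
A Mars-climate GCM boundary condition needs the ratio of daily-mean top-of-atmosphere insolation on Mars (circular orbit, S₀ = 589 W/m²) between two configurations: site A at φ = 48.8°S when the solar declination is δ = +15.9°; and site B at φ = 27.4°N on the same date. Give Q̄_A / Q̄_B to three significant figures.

Q̄_A / Q̄_B ≈ 0.324

— Configuration A (φ=-48.8°):
cos H₀ = −tan(-48.8°) tan(+15.900°) = 0.3254, H₀ = 1.2394 rad.
Bracket: H₀ sin φ sin δ + cos φ cos δ sin H₀ = 1.2394×-0.75241×0.27396 + 0.65869×0.96174×0.94558 = -0.255478 + 0.599014 = 0.343536.
Q̄ = (S₀/π) × [bracket] = (589/π) × 0.343536 = 64.408 W/m².
— Configuration B (φ=+27.4°):
cos H₀ = −tan(+27.4°) tan(+15.900°) = -0.1477, H₀ = 1.7190 rad.
Bracket: H₀ sin φ sin δ + cos φ cos δ sin H₀ = 1.7190×0.46020×0.27396 + 0.88782×0.96174×0.98904 = 0.216725 + 0.844494 = 1.061219.
Q̄ = (S₀/π) × [bracket] = (589/π) × 1.061219 = 198.96 W/m².
Ratio Q̄_A / Q̄_B = 64.408 / 198.96 = 0.3237.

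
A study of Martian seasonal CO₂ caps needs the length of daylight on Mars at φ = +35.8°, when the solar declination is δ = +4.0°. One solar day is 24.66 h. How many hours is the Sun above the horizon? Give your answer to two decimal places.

12.73 h

cos H₀ = −tan φ · tan δ = −tan(+35.8°) × tan(+4.000°) = -0.0504, so H₀ = 1.6213 rad = 92.89°.
Daylight = 2H₀/(2π) × 24.66 h = (1.6213/π) × 24.66 = 12.73 h.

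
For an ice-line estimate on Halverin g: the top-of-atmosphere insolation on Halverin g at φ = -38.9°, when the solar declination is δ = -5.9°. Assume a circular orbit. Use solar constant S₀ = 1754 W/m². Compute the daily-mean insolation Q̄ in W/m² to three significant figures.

cos H₀ = −tan(-38.9°) tan(-5.900°) = -0.0834, H₀ = 1.6543 rad.
Bracket: H₀ sin φ sin δ + cos φ cos δ sin H₀ = 1.6543×-0.62796×-0.10279 + 0.77824×0.99470×0.99652 = 0.106782 + 0.771421 = 0.878203.
Q̄ = (S₀/π) × [bracket] = (1754/π) × 0.878203 = 490.3 W/m².

Q̄ ≈ 490 W/m²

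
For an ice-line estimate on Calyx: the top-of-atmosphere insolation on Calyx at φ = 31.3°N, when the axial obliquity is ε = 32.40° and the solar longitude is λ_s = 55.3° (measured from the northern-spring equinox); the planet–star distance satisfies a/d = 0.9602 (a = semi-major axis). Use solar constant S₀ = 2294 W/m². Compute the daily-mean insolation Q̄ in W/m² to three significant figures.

Q̄ ≈ 782 W/m²

Solar declination: sin δ = sin ε · sin λ_s = sin 32.40° × sin 55.3° = 0.44053, so δ = +26.137°.
cos H₀ = −tan(+31.3°) tan(+26.137°) = -0.2984, H₀ = 1.8738 rad.
Bracket: H₀ sin φ sin δ + cos φ cos δ sin H₀ = 1.8738×0.51952×0.44053 + 0.85446×0.89774×0.95446 = 0.428846 + 0.732150 = 1.160996.
Inverse-square distance factor (a/d)² = 0.9602² = 0.921984.
Q̄ = (S₀/π) × 0.921984 × [bracket] = (2294/π) × 0.921984 × 1.160996 = 781.6 W/m².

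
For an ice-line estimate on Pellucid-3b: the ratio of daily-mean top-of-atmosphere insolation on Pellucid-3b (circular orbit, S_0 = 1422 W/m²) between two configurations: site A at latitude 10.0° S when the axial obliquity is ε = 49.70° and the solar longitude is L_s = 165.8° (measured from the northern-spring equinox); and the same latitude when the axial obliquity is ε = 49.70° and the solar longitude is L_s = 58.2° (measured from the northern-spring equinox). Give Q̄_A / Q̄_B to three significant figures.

Q̄_A / Q̄_B ≈ 1.58

— Configuration A (ϕ=-10.0°):
Solar declination: sin δ = sin ε · sin L_s = sin 49.70° × sin 165.8° = 0.18709, so δ = +10.783°.
cos h₀ = −tan(-10.0°) tan(+10.783°) = 0.0336, h₀ = 1.5372 rad.
Bracket: h₀ sin ϕ sin δ + cos ϕ cos δ sin h₀ = 1.5372×-0.17365×0.18709 + 0.98481×0.98234×0.99944 = -0.049941 + 0.966877 = 0.916936.
Q̄ = (S_0/π) × [bracket] = (1422/π) × 0.916936 = 415.04 W/m².
— Configuration B (ϕ=-10.0°):
Solar declination: sin δ = sin ε · sin L_s = sin 49.70° × sin 58.2° = 0.64819, so δ = +40.405°.
cos h₀ = −tan(-10.0°) tan(+40.405°) = 0.1501, h₀ = 1.4201 rad.
Bracket: h₀ sin ϕ sin δ + cos ϕ cos δ sin h₀ = 1.4201×-0.17365×0.64819 + 0.98481×0.76148×0.98867 = -0.159844 + 0.741417 = 0.581573.
Q̄ = (S_0/π) × [bracket] = (1422/π) × 0.581573 = 263.24 W/m².
Ratio Q̄_A / Q̄_B = 415.04 / 263.24 = 1.577.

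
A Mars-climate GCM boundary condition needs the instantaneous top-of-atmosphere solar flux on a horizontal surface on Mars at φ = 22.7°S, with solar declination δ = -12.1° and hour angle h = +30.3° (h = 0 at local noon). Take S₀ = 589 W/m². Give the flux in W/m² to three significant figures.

cos θ_z = sin φ sin δ + cos φ cos δ cos h = 0.080893 + 0.778819 = 0.859712.
Flux = S₀ · cos θ_z = 589 × 0.859712 = 506.4 W/m².

506 W/m²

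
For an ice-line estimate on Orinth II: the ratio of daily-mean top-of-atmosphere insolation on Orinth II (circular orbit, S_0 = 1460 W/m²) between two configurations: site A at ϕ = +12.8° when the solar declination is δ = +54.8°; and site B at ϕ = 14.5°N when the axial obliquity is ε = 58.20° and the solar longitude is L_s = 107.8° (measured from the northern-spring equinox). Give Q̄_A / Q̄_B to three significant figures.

Q̄_A / Q̄_B ≈ 0.948

— Configuration A (ϕ=+12.8°):
cos h₀ = −tan(+12.8°) tan(+54.800°) = -0.3221, h₀ = 1.8987 rad.
Bracket: h₀ sin ϕ sin δ + cos ϕ cos δ sin h₀ = 1.8987×0.22155×0.81714 + 0.97515×0.57643×0.94672 = 0.343736 + 0.532157 = 0.875893.
Q̄ = (S_0/π) × [bracket] = (1460/π) × 0.875893 = 407.06 W/m².
— Configuration B (ϕ=+14.5°):
Solar declination: sin δ = sin ε · sin L_s = sin 58.20° × sin 107.8° = 0.80921, so δ = +54.019°.
cos h₀ = −tan(+14.5°) tan(+54.019°) = -0.3562, h₀ = 1.9350 rad.
Bracket: h₀ sin ϕ sin δ + cos ϕ cos δ sin h₀ = 1.9350×0.25038×0.80921 + 0.96815×0.58752×0.93441 = 0.392050 + 0.531499 = 0.923549.
Q̄ = (S_0/π) × [bracket] = (1460/π) × 0.923549 = 429.20 W/m².
Ratio Q̄_A / Q̄_B = 407.06 / 429.20 = 0.9484.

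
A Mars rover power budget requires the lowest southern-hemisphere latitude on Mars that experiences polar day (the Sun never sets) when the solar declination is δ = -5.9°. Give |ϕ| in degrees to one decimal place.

|ϕ| = 84.1°

Polar day requires cos h₀ = −tan ϕ tan δ ≤ −1, i.e. tan ϕ tan δ ≥ 1.
The boundary is |tan ϕ| · |tan δ| = 1, so |ϕ| = 90° − |δ| = 90° − 5.9° = 84.1° in the southern hemisphere.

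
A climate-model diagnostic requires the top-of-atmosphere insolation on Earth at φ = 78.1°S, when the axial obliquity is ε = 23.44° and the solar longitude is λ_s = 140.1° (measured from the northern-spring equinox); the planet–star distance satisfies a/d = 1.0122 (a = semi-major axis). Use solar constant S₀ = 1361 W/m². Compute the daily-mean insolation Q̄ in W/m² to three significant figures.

Q̄ ≈ 0.00 W/m²

Solar declination: sin δ = sin ε · sin λ_s = sin 23.44° × sin 140.1° = 0.25516, so δ = +14.783°.
cos H₀ = −tan(-78.1°) tan(+14.783°) = 1.2523 ≥ 1 ⇒ polar night, H₀ = 0 and Q̄ = 0.
Inverse-square distance factor (a/d)² = 1.0122² = 1.024549.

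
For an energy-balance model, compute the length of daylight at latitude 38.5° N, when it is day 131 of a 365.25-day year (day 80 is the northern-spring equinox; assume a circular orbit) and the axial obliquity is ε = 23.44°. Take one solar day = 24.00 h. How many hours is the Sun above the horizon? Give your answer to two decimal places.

Solar longitude: λ_s = 360° × (131 − 80)/365.25 = 50.267°.
sin δ = sin 23.44° × sin 50.267° = 0.30591, so δ = +17.813°.
cos H₀ = −tan φ · tan δ = −tan(+38.5°) × tan(+17.813°) = -0.2556, so H₀ = 1.8293 rad = 104.81°.
Daylight = 2H₀/(2π) × 24.00 h = (1.8293/π) × 24.00 = 13.97 h.

13.97 h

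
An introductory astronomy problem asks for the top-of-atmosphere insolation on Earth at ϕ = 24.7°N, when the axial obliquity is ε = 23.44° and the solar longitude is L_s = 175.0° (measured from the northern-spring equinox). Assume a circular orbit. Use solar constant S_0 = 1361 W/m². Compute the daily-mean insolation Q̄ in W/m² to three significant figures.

Q̄ ≈ 403 W/m²

Solar declination: sin δ = sin ε · sin L_s = sin 23.44° × sin 175.0° = 0.03467, so δ = +1.987°.
cos h₀ = −tan(+24.7°) tan(+1.987°) = -0.0160, h₀ = 1.5868 rad.
Bracket: h₀ sin ϕ sin δ + cos ϕ cos δ sin h₀ = 1.5868×0.41787×0.03467 + 0.90851×0.99940×0.99987 = 0.022989 + 0.907847 = 0.930836.
Q̄ = (S_0/π) × [bracket] = (1361/π) × 0.930836 = 403.3 W/m².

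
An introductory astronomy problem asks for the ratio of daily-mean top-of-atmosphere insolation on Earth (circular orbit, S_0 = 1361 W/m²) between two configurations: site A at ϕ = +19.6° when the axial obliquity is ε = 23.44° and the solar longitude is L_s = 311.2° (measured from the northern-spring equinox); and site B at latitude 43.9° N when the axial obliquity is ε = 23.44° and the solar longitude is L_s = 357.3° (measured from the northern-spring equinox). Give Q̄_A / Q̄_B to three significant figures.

— Configuration A (ϕ=+19.6°):
Solar declination: sin δ = sin ε · sin L_s = sin 23.44° × sin 311.2° = -0.29930, so δ = -17.416°.
cos h₀ = −tan(+19.6°) tan(-17.416°) = 0.1117, h₀ = 1.4589 rad.
Bracket: h₀ sin ϕ sin δ + cos ϕ cos δ sin h₀ = 1.4589×0.33545×-0.29930 + 0.94206×0.95416×0.99374 = -0.146474 + 0.893249 = 0.746775.
Q̄ = (S_0/π) × [bracket] = (1361/π) × 0.746775 = 323.52 W/m².
— Configuration B (ϕ=+43.9°):
Solar declination: sin δ = sin ε · sin L_s = sin 23.44° × sin 357.3° = -0.01874, so δ = -1.074°.
cos h₀ = −tan(+43.9°) tan(-1.074°) = 0.0180, h₀ = 1.5528 rad.
Bracket: h₀ sin ϕ sin δ + cos ϕ cos δ sin h₀ = 1.5528×0.69340×-0.01874 + 0.72055×0.99982×0.99984 = -0.020178 + 0.720305 = 0.700127.
Q̄ = (S_0/π) × [bracket] = (1361/π) × 0.700127 = 303.31 W/m².
Ratio Q̄_A / Q̄_B = 323.52 / 303.31 = 1.067.

Q̄_A / Q̄_B ≈ 1.07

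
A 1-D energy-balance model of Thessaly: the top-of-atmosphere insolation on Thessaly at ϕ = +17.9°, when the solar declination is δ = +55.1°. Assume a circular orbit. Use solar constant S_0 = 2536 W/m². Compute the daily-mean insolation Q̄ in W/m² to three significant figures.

cos h₀ = −tan(+17.9°) tan(+55.100°) = -0.4630, h₀ = 2.0522 rad.
Bracket: h₀ sin ϕ sin δ + cos ϕ cos δ sin h₀ = 2.0522×0.30736×0.82015 + 0.95159×0.57215×0.88636 = 0.517321 + 0.482581 = 0.999902.
Q̄ = (S_0/π) × [bracket] = (2536/π) × 0.999902 = 807.2 W/m².

Q̄ ≈ 807 W/m²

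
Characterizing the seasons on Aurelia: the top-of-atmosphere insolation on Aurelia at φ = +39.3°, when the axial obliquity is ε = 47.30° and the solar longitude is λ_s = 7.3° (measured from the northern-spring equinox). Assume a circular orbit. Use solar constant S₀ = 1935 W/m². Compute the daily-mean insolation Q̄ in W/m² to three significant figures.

Q̄ ≈ 533 W/m²

Solar declination: sin δ = sin ε · sin λ_s = sin 47.30° × sin 7.3° = 0.09338, so δ = +5.358°.
cos H₀ = −tan(+39.3°) tan(+5.358°) = -0.0768, H₀ = 1.6476 rad.
Bracket: H₀ sin φ sin δ + cos φ cos δ sin H₀ = 1.6476×0.63338×0.09338 + 0.77384×0.99563×0.99705 = 0.097447 + 0.768185 = 0.865632.
Q̄ = (S₀/π) × [bracket] = (1935/π) × 0.865632 = 533.2 W/m².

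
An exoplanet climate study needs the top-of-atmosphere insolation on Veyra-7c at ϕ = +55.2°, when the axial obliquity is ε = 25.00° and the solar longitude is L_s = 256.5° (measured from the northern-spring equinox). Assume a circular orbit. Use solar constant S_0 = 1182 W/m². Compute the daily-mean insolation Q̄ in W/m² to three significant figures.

Q̄ ≈ 39.2 W/m²

Solar declination: sin δ = sin ε · sin L_s = sin 25.00° × sin 256.5° = -0.41094, so δ = -24.264°.
cos h₀ = −tan(+55.2°) tan(-24.264°) = 0.6486, h₀ = 0.8651 rad.
Bracket: h₀ sin ϕ sin δ + cos ϕ cos δ sin h₀ = 0.8651×0.82115×-0.41094 + 0.57071×0.91166×0.76116 = -0.291922 + 0.396027 = 0.104105.
Q̄ = (S_0/π) × [bracket] = (1182/π) × 0.104105 = 39.17 W/m².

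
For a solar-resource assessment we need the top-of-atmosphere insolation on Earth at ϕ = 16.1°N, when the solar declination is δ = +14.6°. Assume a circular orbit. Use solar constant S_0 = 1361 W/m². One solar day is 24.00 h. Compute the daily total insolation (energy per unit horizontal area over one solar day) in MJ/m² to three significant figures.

39.0 MJ/m²

cos h₀ = −tan(+16.1°) tan(+14.600°) = -0.0752, h₀ = 1.6461 rad.
Bracket: h₀ sin ϕ sin δ + cos ϕ cos δ sin h₀ = 1.6461×0.27731×0.25207 + 0.96078×0.96771×0.99717 = 0.115065 + 0.927125 = 1.042190.
Q̄ = (S_0/π) × [bracket] = (1361/π) × 1.042190 = 451.50 W/m².
Daily total = Q̄ × 24.00 h × 3600 s/h = 451.50 × 24.00 × 3600 / 10⁶ = 39.01 MJ/m².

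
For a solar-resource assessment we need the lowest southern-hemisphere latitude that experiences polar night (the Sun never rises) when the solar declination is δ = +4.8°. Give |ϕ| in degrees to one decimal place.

Polar night requires cos h₀ = −tan ϕ tan δ ≥ 1, i.e. tan ϕ tan δ ≤ −1.
The boundary is |tan ϕ| · |tan δ| = 1, so |ϕ| = 90° − |δ| = 90° − 4.8° = 85.2° in the southern hemisphere.

|ϕ| = 85.2°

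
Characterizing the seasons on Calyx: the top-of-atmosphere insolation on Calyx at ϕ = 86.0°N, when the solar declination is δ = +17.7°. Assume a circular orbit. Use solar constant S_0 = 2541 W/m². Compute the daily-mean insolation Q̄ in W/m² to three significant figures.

cos h₀ = −tan(+86.0°) tan(+17.700°) = -4.5639 ≤ −1 ⇒ polar day, h₀ = π.
Bracket: h₀ sin ϕ sin δ + cos ϕ cos δ sin h₀ = 3.1416×0.99756×0.30403 + 0.06976×0.95266×0.00000 = 0.952810 + 0.000000 = 0.952810.
Q̄ = (S_0/π) × [bracket] = (2541/π) × 0.952810 = 770.7 W/m².

Q̄ ≈ 771 W/m²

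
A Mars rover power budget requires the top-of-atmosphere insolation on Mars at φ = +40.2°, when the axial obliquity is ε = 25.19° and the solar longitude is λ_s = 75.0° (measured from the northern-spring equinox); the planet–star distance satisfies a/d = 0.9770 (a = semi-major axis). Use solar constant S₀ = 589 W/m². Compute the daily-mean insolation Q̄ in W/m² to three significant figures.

Solar declination: sin δ = sin ε · sin λ_s = sin 25.19° × sin 75.0° = 0.41112, so δ = +24.275°.
cos H₀ = −tan(+40.2°) tan(+24.275°) = -0.3811, H₀ = 1.9618 rad.
Bracket: H₀ sin φ sin δ + cos φ cos δ sin H₀ = 1.9618×0.64546×0.41112 + 0.76380×0.91158×0.92453 = 0.520586 + 0.643718 = 1.164304.
Inverse-square distance factor (a/d)² = 0.9770² = 0.954529.
Q̄ = (S₀/π) × 0.954529 × [bracket] = (589/π) × 0.954529 × 1.164304 = 208.4 W/m².

Q̄ ≈ 208 W/m²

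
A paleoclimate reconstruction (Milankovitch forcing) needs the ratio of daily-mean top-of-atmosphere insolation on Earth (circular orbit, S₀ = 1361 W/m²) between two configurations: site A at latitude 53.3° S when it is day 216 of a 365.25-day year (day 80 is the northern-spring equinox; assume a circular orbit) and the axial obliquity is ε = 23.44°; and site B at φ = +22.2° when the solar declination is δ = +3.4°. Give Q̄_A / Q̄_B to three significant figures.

— Configuration A (φ=-53.3°):
Solar longitude: λ_s = 360° × (216 − 80)/365.25 = 134.045°.
sin δ = sin 23.44° × sin 134.045° = 0.28593, so δ = +16.614°.
cos H₀ = −tan(-53.3°) tan(+16.614°) = 0.4003, H₀ = 1.1589 rad.
Bracket: H₀ sin φ sin δ + cos φ cos δ sin H₀ = 1.1589×-0.80178×0.28593 + 0.59763×0.95825×0.91638 = -0.265681 + 0.524792 = 0.259111.
Q̄ = (S₀/π) × [bracket] = (1361/π) × 0.259111 = 112.25 W/m².
— Configuration B (φ=+22.2°):
cos H₀ = −tan(+22.2°) tan(+3.400°) = -0.0242, H₀ = 1.5950 rad.
Bracket: H₀ sin φ sin δ + cos φ cos δ sin H₀ = 1.5950×0.37784×0.05931 + 0.92587×0.99824×0.99971 = 0.035743 + 0.923972 = 0.959715.
Q̄ = (S₀/π) × [bracket] = (1361/π) × 0.959715 = 415.77 W/m².
Ratio Q̄_A / Q̄_B = 112.25 / 415.77 = 0.2700.

Q̄_A / Q̄_B ≈ 0.270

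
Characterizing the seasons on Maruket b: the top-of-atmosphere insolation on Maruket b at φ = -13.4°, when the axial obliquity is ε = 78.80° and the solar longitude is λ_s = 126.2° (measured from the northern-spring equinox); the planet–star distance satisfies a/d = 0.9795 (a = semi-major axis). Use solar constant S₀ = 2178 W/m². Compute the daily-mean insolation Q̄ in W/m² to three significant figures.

Solar declination: sin δ = sin ε · sin λ_s = sin 78.80° × sin 126.2° = 0.79159, so δ = +52.335°.
cos H₀ = −tan(-13.4°) tan(+52.335°) = 0.3086, H₀ = 1.2571 rad.
Bracket: H₀ sin φ sin δ + cos φ cos δ sin H₀ = 1.2571×-0.23175×0.79159 + 0.97278×0.61105×0.95118 = -0.230616 + 0.565398 = 0.334782.
Inverse-square distance factor (a/d)² = 0.9795² = 0.959420.
Q̄ = (S₀/π) × 0.959420 × [bracket] = (2178/π) × 0.959420 × 0.334782 = 222.7 W/m².

Q̄ ≈ 223 W/m²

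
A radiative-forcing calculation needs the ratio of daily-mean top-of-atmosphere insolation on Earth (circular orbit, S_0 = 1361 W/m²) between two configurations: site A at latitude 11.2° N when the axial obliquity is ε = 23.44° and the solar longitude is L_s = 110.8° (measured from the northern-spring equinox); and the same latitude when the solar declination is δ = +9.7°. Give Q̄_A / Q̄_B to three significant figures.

— Configuration A (ϕ=+11.2°):
Solar declination: sin δ = sin ε · sin L_s = sin 23.44° × sin 110.8° = 0.37186, so δ = +21.831°.
cos h₀ = −tan(+11.2°) tan(+21.831°) = -0.0793, h₀ = 1.6502 rad.
Bracket: h₀ sin ϕ sin δ + cos ϕ cos δ sin h₀ = 1.6502×0.19423×0.37186 + 0.98096×0.92829×0.99685 = 0.119188 + 0.907747 = 1.026935.
Q̄ = (S_0/π) × [bracket] = (1361/π) × 1.026935 = 444.89 W/m².
— Configuration B (ϕ=+11.2°):
cos h₀ = −tan(+11.2°) tan(+9.700°) = -0.0338, h₀ = 1.6046 rad.
Bracket: h₀ sin ϕ sin δ + cos ϕ cos δ sin h₀ = 1.6046×0.19423×0.16849 + 0.98096×0.98570×0.99943 = 0.052512 + 0.966381 = 1.018893.
Q̄ = (S_0/π) × [bracket] = (1361/π) × 1.018893 = 441.40 W/m².
Ratio Q̄_A / Q̄_B = 444.89 / 441.40 = 1.008.

Q̄_A / Q̄_B ≈ 1.01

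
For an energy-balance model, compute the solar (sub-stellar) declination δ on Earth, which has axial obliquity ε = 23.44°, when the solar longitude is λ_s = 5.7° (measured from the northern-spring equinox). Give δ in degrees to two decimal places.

sin δ = sin ε · sin λ_s = sin 23.44° × sin 5.7° = 0.039508.
δ = arcsin(0.039508) = +2.26°.

δ = +2.26°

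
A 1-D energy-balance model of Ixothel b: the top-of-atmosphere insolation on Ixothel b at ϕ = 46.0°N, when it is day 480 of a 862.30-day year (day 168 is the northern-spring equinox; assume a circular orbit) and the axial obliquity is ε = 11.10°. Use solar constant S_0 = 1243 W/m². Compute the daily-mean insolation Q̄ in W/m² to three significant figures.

Solar longitude: L_s = 360° × (480 − 168)/862.30 = 130.256°.
sin δ = sin 11.10° × sin 130.256° = 0.14693, so δ = +8.449°.
cos h₀ = −tan(+46.0°) tan(+8.449°) = -0.1538, h₀ = 1.7252 rad.
Bracket: h₀ sin ϕ sin δ + cos ϕ cos δ sin h₀ = 1.7252×0.71934×0.14693 + 0.69466×0.98915×0.98810 = 0.182341 + 0.678946 = 0.861287.
Q̄ = (S_0/π) × [bracket] = (1243/π) × 0.861287 = 340.8 W/m².

Q̄ ≈ 341 W/m²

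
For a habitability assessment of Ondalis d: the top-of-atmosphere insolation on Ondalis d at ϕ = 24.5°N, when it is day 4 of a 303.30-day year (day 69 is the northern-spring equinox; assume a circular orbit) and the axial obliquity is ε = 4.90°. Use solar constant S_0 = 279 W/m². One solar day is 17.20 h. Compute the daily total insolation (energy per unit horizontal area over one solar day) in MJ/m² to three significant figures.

Solar longitude: L_s = 360° × (4 − 69)/303.30 = -77.151°, i.e. -77.151° + 360° = 282.849°.
sin δ = sin 4.90° × sin 282.849° = -0.08328, so δ = -4.777°.
cos h₀ = −tan(+24.5°) tan(-4.777°) = 0.0381, h₀ = 1.5327 rad.
Bracket: h₀ sin ϕ sin δ + cos ϕ cos δ sin h₀ = 1.5327×0.41469×-0.08328 + 0.90996×0.99653×0.99927 = -0.052932 + 0.906140 = 0.853208.
Q̄ = (S_0/π) × [bracket] = (279/π) × 0.853208 = 75.772 W/m².
Daily total = Q̄ × 17.20 h × 3600 s/h = 75.772 × 17.20 × 3600 / 10⁶ = 4.692 MJ/m².

4.69 MJ/m²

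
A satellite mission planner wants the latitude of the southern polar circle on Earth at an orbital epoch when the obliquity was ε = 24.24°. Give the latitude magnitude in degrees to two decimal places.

The polar circle is the lowest latitude that experiences at least one full rotation of continuous darkness at the northern-summer solstice; it lies at |ϕ| = 90° − ε = 90° − 24.24° = 65.76°.

65.76°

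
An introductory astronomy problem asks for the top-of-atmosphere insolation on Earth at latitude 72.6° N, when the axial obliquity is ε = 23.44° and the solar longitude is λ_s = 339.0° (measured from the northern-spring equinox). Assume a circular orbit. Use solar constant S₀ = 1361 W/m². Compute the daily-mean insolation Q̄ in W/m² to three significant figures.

Solar declination: sin δ = sin ε · sin λ_s = sin 23.44° × sin 339.0° = -0.14255, so δ = -8.196°.
cos H₀ = −tan(+72.6°) tan(-8.196°) = 0.4596, H₀ = 1.0933 rad.
Bracket: H₀ sin φ sin δ + cos φ cos δ sin H₀ = 1.0933×0.95424×-0.14255 + 0.29904×0.98979×0.88813 = -0.148718 + 0.262875 = 0.114157.
Q̄ = (S₀/π) × [bracket] = (1361/π) × 0.114157 = 49.46 W/m².

Q̄ ≈ 49.5 W/m²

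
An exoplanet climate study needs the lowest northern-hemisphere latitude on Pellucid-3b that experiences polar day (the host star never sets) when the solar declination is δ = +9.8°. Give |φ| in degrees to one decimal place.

Polar day requires cos H₀ = −tan φ tan δ ≤ −1, i.e. tan φ tan δ ≥ 1.
The boundary is |tan φ| · |tan δ| = 1, so |φ| = 90° − |δ| = 90° − 9.8° = 80.2° in the northern hemisphere.

|φ| = 80.2°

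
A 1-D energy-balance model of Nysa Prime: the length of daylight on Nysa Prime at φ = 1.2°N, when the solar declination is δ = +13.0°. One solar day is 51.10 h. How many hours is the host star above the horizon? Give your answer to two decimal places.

25.63 h

cos H₀ = −tan φ · tan δ = −tan(+1.2°) × tan(+13.000°) = -0.0048, so H₀ = 1.5756 rad = 90.28°.
Daylight = 2H₀/(2π) × 51.10 h = (1.5756/π) × 51.10 = 25.63 h.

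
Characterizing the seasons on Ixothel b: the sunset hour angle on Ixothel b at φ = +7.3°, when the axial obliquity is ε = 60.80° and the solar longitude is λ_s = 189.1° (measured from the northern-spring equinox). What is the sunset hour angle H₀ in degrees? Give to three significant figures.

H₀ = 89.0°

Solar declination: sin δ = sin ε · sin λ_s = sin 60.80° × sin 189.1° = -0.13806, so δ = -7.936°.
cos H₀ = −tan φ · tan δ = −tan(+7.3°) × tan(-7.936°) = 0.0179, so H₀ = 1.5529 rad = 88.98°.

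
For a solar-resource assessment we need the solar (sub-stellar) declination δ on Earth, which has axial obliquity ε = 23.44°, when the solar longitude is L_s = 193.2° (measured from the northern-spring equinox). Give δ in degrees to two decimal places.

δ = -5.21°

sin δ = sin ε · sin L_s = sin 23.44° × sin 193.2° = -0.090835.
δ = arcsin(-0.090835) = -5.21°.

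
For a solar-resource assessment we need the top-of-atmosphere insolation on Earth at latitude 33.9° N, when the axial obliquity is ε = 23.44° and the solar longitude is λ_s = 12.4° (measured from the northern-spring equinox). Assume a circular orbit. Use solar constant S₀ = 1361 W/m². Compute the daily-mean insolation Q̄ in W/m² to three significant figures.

Q̄ ≈ 391 W/m²

Solar declination: sin δ = sin ε · sin λ_s = sin 23.44° × sin 12.4° = 0.08542, so δ = +4.900°.
cos H₀ = −tan(+33.9°) tan(+4.900°) = -0.0576, H₀ = 1.6284 rad.
Bracket: H₀ sin φ sin δ + cos φ cos δ sin H₀ = 1.6284×0.55775×0.08542 + 0.83001×0.99635×0.99834 = 0.077582 + 0.825608 = 0.903190.
Q̄ = (S₀/π) × [bracket] = (1361/π) × 0.903190 = 391.3 W/m².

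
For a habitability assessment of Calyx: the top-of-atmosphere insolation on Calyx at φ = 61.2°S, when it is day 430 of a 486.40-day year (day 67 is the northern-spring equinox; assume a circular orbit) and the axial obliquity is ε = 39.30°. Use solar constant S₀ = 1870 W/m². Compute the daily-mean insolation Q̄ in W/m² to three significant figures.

Q̄ ≈ 1.04e+03 W/m²

Solar longitude: λ_s = 360° × (430 − 67)/486.40 = 268.668°.
sin δ = sin 39.30° × sin 268.668° = -0.63321, so δ = -39.287°.
cos H₀ = −tan(-61.2°) tan(-39.287°) = -1.4882 ≤ −1 ⇒ polar day, H₀ = π.
Bracket: H₀ sin φ sin δ + cos φ cos δ sin H₀ = 3.1416×-0.87631×-0.63321 + 0.48175×0.77398×0.00000 = 1.743237 + 0.000000 = 1.743237.
Q̄ = (S₀/π) × [bracket] = (1870/π) × 1.743237 = 1038 W/m².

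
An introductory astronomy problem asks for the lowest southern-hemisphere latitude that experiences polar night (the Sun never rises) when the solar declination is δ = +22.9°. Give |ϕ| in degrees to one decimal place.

Polar night requires cos h₀ = −tan ϕ tan δ ≥ 1, i.e. tan ϕ tan δ ≤ −1.
The boundary is |tan ϕ| · |tan δ| = 1, so |ϕ| = 90° − |δ| = 90° − 22.9° = 67.1° in the southern hemisphere.

|ϕ| = 67.1°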